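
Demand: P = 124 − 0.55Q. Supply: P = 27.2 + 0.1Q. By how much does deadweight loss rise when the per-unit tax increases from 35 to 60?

Competitive equilibrium: 124 − 0.55Q = 27.2 + 0.1Q → Q* = 148.9231, P* = 42.0923.
For a per-unit tax t: ΔQ = t/0.65, so DWL = ½·t·(t/0.65) = t²/1.3.
At t = 35: DWL = 942.308. At t = 60: DWL = 2769.231.
Increase = 2769.231 − 942.308 = 1826.92.

1826.92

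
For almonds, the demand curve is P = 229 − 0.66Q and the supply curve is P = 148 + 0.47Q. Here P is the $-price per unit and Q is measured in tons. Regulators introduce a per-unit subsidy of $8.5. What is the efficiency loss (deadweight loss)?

Competitive equilibrium: 229 − 0.66Q = 148 + 0.47Q → Q* = 71.6814, P* = 181.6903.
The subsidy lowers effective supply by 8.5: P = 139.5 + 0.47Q.
New quantity: 229 − 0.66Q = 139.5 + 0.47Q → Q' = 79.2035.
Overproduction ΔQ = 79.2035 − 71.6814 = 7.5221; wedge = subsidy = 8.5.
Deadweight loss = ½ × 7.5221 × 8.5 = $31.97.

$31.97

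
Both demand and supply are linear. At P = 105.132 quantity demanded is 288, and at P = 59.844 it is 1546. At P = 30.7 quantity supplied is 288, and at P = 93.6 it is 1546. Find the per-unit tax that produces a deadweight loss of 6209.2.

Demand slope = (59.844 − 105.132)/(1546 − 288) = −0.036, so P = 115.5 − 0.036Q.
Supply slope = (93.6 − 30.7)/(1546 − 288) = 0.05, so P = 16.3 + 0.05Q.
Competitive equilibrium: 115.5 − 0.036Q = 16.3 + 0.05Q → Q* = 1153.4884, P* = 73.9744.
A tax t gives ΔQ = t/0.086 and wedge t, so DWL = t²/0.172.
t²/0.172 = 6209.2 → t² = 1067.9824 → t = 32.68.

32.68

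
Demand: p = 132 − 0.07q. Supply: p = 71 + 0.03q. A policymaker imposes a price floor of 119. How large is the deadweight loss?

9000.92

Competitive equilibrium: 132 − 0.07q = 71 + 0.03q → q* = 610, p* = 89.3.
At the floor p = 119, quantity demanded = (132 − 119)/0.07 = 185.7143.
Sellers' marginal cost at q' = 185.7143: 71 + 0.03·185.7143 = 76.5714.
Δq = 610 − 185.7143 = 424.2857; wedge = 119 − 76.5714 = 42.4286.
The triangle = ½ × 424.2857 × 42.4286 = 9000.92.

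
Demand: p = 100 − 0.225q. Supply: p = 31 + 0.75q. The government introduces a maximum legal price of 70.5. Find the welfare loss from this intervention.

Competitive equilibrium: 100 − 0.225q = 31 + 0.75q → q* = 70.76923, p* = 84.07692.
At the ceiling p = 70.5, quantity supplied = (70.5 − 31)/0.75 = 52.66667.
Willingness to pay at q' = 52.66667: 100 − 0.225·52.66667 = 88.15.
Δq = 70.76923 − 52.66667 = 18.10256; wedge = 88.15 − 70.5 = 17.65.
DWL = ½ × 18.10256 × 17.65 = 159.76.

159.76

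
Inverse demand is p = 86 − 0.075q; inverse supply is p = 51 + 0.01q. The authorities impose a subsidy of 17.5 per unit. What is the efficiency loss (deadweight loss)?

1801.47

Competitive equilibrium: 86 − 0.075q = 51 + 0.01q → q* = 411.7647, p* = 55.1176.
The subsidy lowers effective supply by 17.5: p = 33.5 + 0.01q.
New quantity: 86 − 0.075q = 33.5 + 0.01q → q' = 617.6471.
Overproduction Δq = 617.6471 − 411.7647 = 205.8824; wedge = subsidy = 17.5.
The triangle = ½ × 205.8824 × 17.5 = 1801.47.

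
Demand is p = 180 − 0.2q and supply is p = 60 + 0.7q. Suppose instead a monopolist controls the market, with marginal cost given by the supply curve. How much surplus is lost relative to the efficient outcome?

264.46

Competitive equilibrium: 180 − 0.2q = 60 + 0.7q → q* = 133.3333, p* = 153.3333.
Marginal revenue: MR = 180 − 0.4q. Set MR = MC: 180 − 0.4q = 60 + 0.7q → q_m = 109.0909.
Price p_m = 180 − 0.2·109.0909 = 158.1818; MC(q_m) = 60 + 0.7·109.0909 = 136.3636.
Competitive q* = 133.3333, so Δq = 24.2424; wedge = 158.1818 − 136.3636 = 21.8182.
The triangle = ½ × 24.2424 × 21.8182 = 264.46.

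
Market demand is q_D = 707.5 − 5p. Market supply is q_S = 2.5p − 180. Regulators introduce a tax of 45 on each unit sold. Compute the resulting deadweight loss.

1687.50

In inverse form: demand p = 141.5 − 0.2q, supply p = 72 + 0.4q.
Competitive equilibrium: 141.5 − 0.2q = 72 + 0.4q → q* = 115.8333, p* = 118.3333.
With the tax, the buyer price exceeds the seller price by 45: (141.5 − 0.2q) − (72 + 0.4q) = 45 → q' = 40.8333.
Δq = 115.8333 − 40.8333 = 75; the wedge equals the tax, 45.
The triangle = ½ × 75 × 45 = 1687.50.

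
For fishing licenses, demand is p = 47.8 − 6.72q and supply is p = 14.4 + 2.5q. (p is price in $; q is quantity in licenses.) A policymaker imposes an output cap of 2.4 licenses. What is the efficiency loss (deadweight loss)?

Competitive equilibrium: 47.8 − 6.72q = 14.4 + 2.5q → q* = 3.6226, p* = 23.4564.
At q = 2.4: demand price = 47.8 − 6.72·2.4 = 31.672; supply price = 14.4 + 2.5·2.4 = 20.4.
Δq = 3.6226 − 2.4 = 1.2226; wedge = 31.672 − 20.4 = 11.272.
The triangle = ½ × 1.2226 × 11.272 = $6.89.

$6.89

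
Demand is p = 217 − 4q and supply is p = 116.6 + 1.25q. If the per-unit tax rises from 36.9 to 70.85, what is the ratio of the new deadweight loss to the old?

Competitive equilibrium: 217 − 4q = 116.6 + 1.25q → q* = 19.1238, p* = 140.5048.
For a per-unit tax t: Δq = t/5.25, so DWL = ½·t·(t/5.25) = t²/10.5.
At t = 36.9: DWL = 129.677. At t = 70.85: DWL = 478.069.
Ratio = (70.85/36.9)² = 3.687.

3.687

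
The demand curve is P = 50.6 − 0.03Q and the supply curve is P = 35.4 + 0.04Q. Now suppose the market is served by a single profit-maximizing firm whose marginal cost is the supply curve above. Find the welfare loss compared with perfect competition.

148.53

Competitive equilibrium: 50.6 − 0.03Q = 35.4 + 0.04Q → Q* = 217.1429, P* = 44.0857.
Marginal revenue: MR = 50.6 − 0.06Q. Set MR = MC: 50.6 − 0.06Q = 35.4 + 0.04Q → Q_m = 152.
Price P_m = 50.6 − 0.03·152 = 46.04; MC(Q_m) = 35.4 + 0.04·152 = 41.48.
Competitive Q* = 217.1429, so ΔQ = 65.1429; wedge = 46.04 − 41.48 = 4.56.
Deadweight loss = ½ × 65.1429 × 4.56 = 148.53.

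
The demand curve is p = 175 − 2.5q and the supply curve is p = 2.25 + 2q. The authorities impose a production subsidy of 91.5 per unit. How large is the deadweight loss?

930.25

Competitive equilibrium: 175 − 2.5q = 2.25 + 2q → q* = 38.3889, p* = 79.0278.
The subsidy lowers effective supply by 91.5: p = 2q − 89.25.
New quantity: 175 − 2.5q = 2q − 89.25 → q' = 58.7222.
Overproduction Δq = 58.7222 − 38.3889 = 20.3333; wedge = subsidy = 91.5.
The triangle = ½ × 20.3333 × 91.5 = 930.25.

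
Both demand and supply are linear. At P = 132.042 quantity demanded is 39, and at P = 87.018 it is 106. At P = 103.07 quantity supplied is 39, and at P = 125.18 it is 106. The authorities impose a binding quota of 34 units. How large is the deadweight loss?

Demand slope = (87.018 − 132.042)/(106 − 39) = −0.672, so P = 158.25 − 0.672Q.
Supply slope = (125.18 − 103.07)/(106 − 39) = 0.33, so P = 90.2 + 0.33Q.
Competitive equilibrium: 158.25 − 0.672Q = 90.2 + 0.33Q → Q* = 67.9142, P* = 112.6117.
At Q = 34: demand price = 158.25 − 0.672·34 = 135.402; supply price = 90.2 + 0.33·34 = 101.42.
ΔQ = 67.9142 − 34 = 33.9142; wedge = 135.402 − 101.42 = 33.982.
Welfare loss = ½ × 33.9142 × 33.982 = 576.24.

576.24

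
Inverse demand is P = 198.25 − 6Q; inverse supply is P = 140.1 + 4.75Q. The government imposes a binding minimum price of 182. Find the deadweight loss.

Competitive equilibrium: 198.25 − 6Q = 140.1 + 4.75Q → Q* = 5.4093, P* = 165.7942.
At the floor P = 182, quantity demanded = (198.25 − 182)/6 = 2.7083.
Sellers' marginal cost at Q' = 2.7083: 140.1 + 4.75·2.7083 = 152.9644.
ΔQ = 5.4093 − 2.7083 = 2.701; wedge = 182 − 152.9644 = 29.0356.
The triangle = ½ × 2.701 × 29.0356 = 39.21.

39.21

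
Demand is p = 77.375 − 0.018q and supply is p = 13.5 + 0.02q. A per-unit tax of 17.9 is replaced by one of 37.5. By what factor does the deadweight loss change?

Competitive equilibrium: 77.375 − 0.018q = 13.5 + 0.02q → q* = 1680.9211, p* = 47.1184.
For a per-unit tax t: Δq = t/0.038, so DWL = ½·t·(t/0.038) = t²/0.076.
At t = 17.9: DWL = 4215.921. At t = 37.5: DWL = 18503.289.
Ratio = (37.5/17.9)² = 4.389.

4.389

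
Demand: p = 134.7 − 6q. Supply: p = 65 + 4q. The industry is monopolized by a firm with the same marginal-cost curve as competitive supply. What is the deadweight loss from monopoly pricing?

34.16

Competitive equilibrium: 134.7 − 6q = 65 + 4q → q* = 6.97, p* = 92.88.
Marginal revenue: MR = 134.7 − 12q. Set MR = MC: 134.7 − 12q = 65 + 4q → q_m = 4.3563.
Price p_m = 134.7 − 6·4.3563 = 108.5622; MC(q_m) = 65 + 4·4.3563 = 82.4252.
Competitive q* = 6.97, so Δq = 2.6137; wedge = 108.5622 − 82.4252 = 26.137.
DWL = ½ × 2.6137 × 26.137 = 34.16.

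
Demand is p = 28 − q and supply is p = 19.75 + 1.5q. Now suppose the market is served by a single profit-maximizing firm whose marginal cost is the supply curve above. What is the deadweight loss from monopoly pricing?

Competitive equilibrium: 28 − q = 19.75 + 1.5q → q* = 3.3, p* = 24.7.
Marginal revenue: MR = 28 − 2q. Set MR = MC: 28 − 2q = 19.75 + 1.5q → q_m = 2.3571.
Price p_m = 28 − 1·2.3571 = 25.6429; MC(q_m) = 19.75 + 1.5·2.3571 = 23.2857.
Competitive q* = 3.3, so Δq = 0.9429; wedge = 25.6429 − 23.2857 = 2.3572.
DWL = ½ × 0.9429 × 2.3572 = 1.11.

1.11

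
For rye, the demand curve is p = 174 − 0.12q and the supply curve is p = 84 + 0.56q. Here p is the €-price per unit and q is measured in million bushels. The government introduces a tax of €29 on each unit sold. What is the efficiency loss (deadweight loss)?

€618.38 million

Competitive equilibrium: 174 − 0.12q = 84 + 0.56q → q* = 132.3529, p* = 158.1176.
With the tax, the buyer price exceeds the seller price by 29: (174 − 0.12q) − (84 + 0.56q) = 29 → q' = 89.7059.
Δq = 132.3529 − 89.7059 = 42.647; the wedge equals the tax, 29.
DWL = ½ × 42.647 × 29 = €618.38 million.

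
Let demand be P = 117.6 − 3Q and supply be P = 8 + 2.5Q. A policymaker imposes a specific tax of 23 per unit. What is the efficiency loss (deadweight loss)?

Competitive equilibrium: 117.6 − 3Q = 8 + 2.5Q → Q* = 19.9273, P* = 57.8182.
With the tax, the buyer price exceeds the seller price by 23: (117.6 − 3Q) − (8 + 2.5Q) = 23 → Q' = 15.7455.
ΔQ = 19.9273 − 15.7455 = 4.1818; the wedge equals the tax, 23.
Deadweight loss = ½ × 4.1818 × 23 = 48.09.

48.09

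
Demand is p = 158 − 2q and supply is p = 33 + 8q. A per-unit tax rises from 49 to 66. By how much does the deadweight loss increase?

97.75

Competitive equilibrium: 158 − 2q = 33 + 8q → q* = 12.5, p* = 133.
For a per-unit tax t: Δq = t/10, so DWL = ½·t·(t/10) = t²/20.
At t = 49: DWL = 120.05. At t = 66: DWL = 217.8.
Increase = 217.8 − 120.05 = 97.75.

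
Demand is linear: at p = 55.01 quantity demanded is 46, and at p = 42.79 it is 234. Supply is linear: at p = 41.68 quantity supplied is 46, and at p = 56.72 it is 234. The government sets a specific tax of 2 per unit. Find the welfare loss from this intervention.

13.79

Demand slope = (42.79 − 55.01)/(234 − 46) = −0.065, so p = 58 − 0.065q.
Supply slope = (56.72 − 41.68)/(234 − 46) = 0.08, so p = 38 + 0.08q.
Competitive equilibrium: 58 − 0.065q = 38 + 0.08q → q* = 137.931, p* = 49.0345.
With the tax, the buyer price exceeds the seller price by 2: (58 − 0.065q) − (38 + 0.08q) = 2 → q' = 124.1379.
Δq = 137.931 − 124.1379 = 13.7931; the wedge equals the tax, 2.
Welfare loss = ½ × 13.7931 × 2 = 13.79.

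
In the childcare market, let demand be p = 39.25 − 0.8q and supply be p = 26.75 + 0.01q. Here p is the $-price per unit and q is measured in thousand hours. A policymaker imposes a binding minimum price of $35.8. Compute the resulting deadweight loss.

$50.08 thousand

Competitive equilibrium: 39.25 − 0.8q = 26.75 + 0.01q → q* = 15.4321, p* = 26.9043.
At the floor p = 35.8, quantity demanded = (39.25 − 35.8)/0.8 = 4.3125.
Sellers' marginal cost at q' = 4.3125: 26.75 + 0.01·4.3125 = 26.7931.
Δq = 15.4321 − 4.3125 = 11.1196; wedge = 35.8 − 26.7931 = 9.0069.
Deadweight loss = ½ × 11.1196 × 9.0069 = $50.08 thousand.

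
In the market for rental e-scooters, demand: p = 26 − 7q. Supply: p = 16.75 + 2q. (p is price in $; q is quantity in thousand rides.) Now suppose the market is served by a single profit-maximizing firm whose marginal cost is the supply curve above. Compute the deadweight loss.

$0.91 thousand

Competitive equilibrium: 26 − 7q = 16.75 + 2q → q* = 1.0278, p* = 18.8056.
Marginal revenue: MR = 26 − 14q. Set MR = MC: 26 − 14q = 16.75 + 2q → q_m = 0.5781.
Price p_m = 26 − 7·0.5781 = 21.9533; MC(q_m) = 16.75 + 2·0.5781 = 17.9062.
Competitive q* = 1.0278, so Δq = 0.4497; wedge = 21.9533 − 17.9062 = 4.0471.
Welfare loss = ½ × 0.4497 × 4.0471 = $0.91 thousand.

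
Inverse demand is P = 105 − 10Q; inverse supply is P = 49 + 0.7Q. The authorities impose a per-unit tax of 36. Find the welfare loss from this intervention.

60.56

Competitive equilibrium: 105 − 10Q = 49 + 0.7Q → Q* = 5.2336, P* = 52.6636.
With the tax, the buyer price exceeds the seller price by 36: (105 − 10Q) − (49 + 0.7Q) = 36 → Q' = 1.8692.
ΔQ = 5.2336 − 1.8692 = 3.3644; the wedge equals the tax, 36.
Deadweight loss = ½ × 3.3644 × 36 = 60.56.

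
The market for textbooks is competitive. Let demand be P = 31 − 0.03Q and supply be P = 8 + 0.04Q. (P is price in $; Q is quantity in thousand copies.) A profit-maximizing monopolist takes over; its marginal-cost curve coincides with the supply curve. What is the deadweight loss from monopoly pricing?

$340.07 thousand

Competitive equilibrium: 31 − 0.03Q = 8 + 0.04Q → Q* = 328.5714, P* = 21.1429.
Marginal revenue: MR = 31 − 0.06Q. Set MR = MC: 31 − 0.06Q = 8 + 0.04Q → Q_m = 230.
Price P_m = 31 − 0.03·230 = 24.1; MC(Q_m) = 8 + 0.04·230 = 17.2.
Competitive Q* = 328.5714, so ΔQ = 98.5714; wedge = 24.1 − 17.2 = 6.9.
Deadweight loss = ½ × 98.5714 × 6.9 = $340.07 thousand.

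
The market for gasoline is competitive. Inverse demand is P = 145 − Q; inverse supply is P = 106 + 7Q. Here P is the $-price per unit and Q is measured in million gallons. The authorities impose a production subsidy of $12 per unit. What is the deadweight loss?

Competitive equilibrium: 145 − Q = 106 + 7Q → Q* = 4.875, P* = 140.125.
The subsidy lowers effective supply by 12: P = 94 + 7Q.
New quantity: 145 − Q = 94 + 7Q → Q' = 6.375.
Overproduction ΔQ = 6.375 − 4.875 = 1.5; wedge = subsidy = 12.
The triangle = ½ × 1.5 × 12 = $9 million.

$9 million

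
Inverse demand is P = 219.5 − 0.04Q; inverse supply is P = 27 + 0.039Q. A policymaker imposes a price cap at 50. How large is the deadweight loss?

134745.59

Competitive equilibrium: 219.5 − 0.04Q = 27 + 0.039Q → Q* = 2436.70886, P* = 122.03165.
At the ceiling P = 50, quantity supplied = (50 − 27)/0.039 = 589.74359.
Willingness to pay at Q' = 589.74359: 219.5 − 0.04·589.74359 = 195.91026.
ΔQ = 2436.70886 − 589.74359 = 1846.96527; wedge = 195.91026 − 50 = 145.91026.
The triangle = ½ × 1846.96527 × 145.91026 = 134745.59.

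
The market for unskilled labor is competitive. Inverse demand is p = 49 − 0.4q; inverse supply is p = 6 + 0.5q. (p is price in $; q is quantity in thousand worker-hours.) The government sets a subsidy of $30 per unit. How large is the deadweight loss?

Competitive equilibrium: 49 − 0.4q = 6 + 0.5q → q* = 47.7778, p* = 29.8889.
The subsidy lowers effective supply by 30: p = 0.5q − 24.
New quantity: 49 − 0.4q = 0.5q − 24 → q' = 81.1111.
Overproduction Δq = 81.1111 − 47.7778 = 33.3333; wedge = subsidy = 30.
Welfare loss = ½ × 33.3333 × 30 = $500 thousand.

$500 thousand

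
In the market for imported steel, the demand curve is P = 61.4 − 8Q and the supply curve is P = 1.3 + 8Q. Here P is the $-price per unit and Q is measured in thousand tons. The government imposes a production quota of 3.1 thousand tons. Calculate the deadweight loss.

$3.45 thousand

Competitive equilibrium: 61.4 − 8Q = 1.3 + 8Q → Q* = 3.7563, P* = 31.35.
At Q = 3.1: demand price = 61.4 − 8·3.1 = 36.6; supply price = 1.3 + 8·3.1 = 26.1.
ΔQ = 3.7563 − 3.1 = 0.6563; wedge = 36.6 − 26.1 = 10.5.
DWL = ½ × 0.6563 × 10.5 = $3.45 thousand.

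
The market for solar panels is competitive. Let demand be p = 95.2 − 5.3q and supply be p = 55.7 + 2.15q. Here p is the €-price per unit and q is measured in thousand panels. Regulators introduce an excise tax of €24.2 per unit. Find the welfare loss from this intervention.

Competitive equilibrium: 95.2 − 5.3q = 55.7 + 2.15q → q* = 5.302, p* = 67.0993.
With the tax, the buyer price exceeds the seller price by 24.2: (95.2 − 5.3q) − (55.7 + 2.15q) = 24.2 → q' = 2.0537.
Δq = 5.302 − 2.0537 = 3.2483; the wedge equals the tax, 24.2.
The triangle = ½ × 3.2483 × 24.2 = €39.30 thousand.

€39.30 thousand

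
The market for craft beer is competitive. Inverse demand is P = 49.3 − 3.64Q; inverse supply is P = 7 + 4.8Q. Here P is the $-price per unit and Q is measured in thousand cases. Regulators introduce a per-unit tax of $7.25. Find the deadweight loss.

$3.11 thousand

Competitive equilibrium: 49.3 − 3.64Q = 7 + 4.8Q → Q* = 5.0118, P* = 31.0569.
With the tax, the buyer price exceeds the seller price by 7.25: (49.3 − 3.64Q) − (7 + 4.8Q) = 7.25 → Q' = 4.1528.
ΔQ = 5.0118 − 4.1528 = 0.859; the wedge equals the tax, 7.25.
DWL = ½ × 0.859 × 7.25 = $3.11 thousand.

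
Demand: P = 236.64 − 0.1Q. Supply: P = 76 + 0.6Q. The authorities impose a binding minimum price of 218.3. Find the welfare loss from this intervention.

743.36

Competitive equilibrium: 236.64 − 0.1Q = 76 + 0.6Q → Q* = 229.4857, P* = 213.6914.
At the floor P = 218.3, quantity demanded = (236.64 − 218.3)/0.1 = 183.4.
Sellers' marginal cost at Q' = 183.4: 76 + 0.6·183.4 = 186.04.
ΔQ = 229.4857 − 183.4 = 46.0857; wedge = 218.3 − 186.04 = 32.26.
Deadweight loss = ½ × 46.0857 × 32.26 = 743.36.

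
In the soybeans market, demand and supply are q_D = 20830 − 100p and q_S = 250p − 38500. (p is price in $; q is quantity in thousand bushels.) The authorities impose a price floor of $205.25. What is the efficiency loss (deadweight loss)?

$89392.89 thousand

In inverse form: demand p = 208.3 − 0.01q, supply p = 154 + 0.004q.
Competitive equilibrium: 208.3 − 0.01q = 154 + 0.004q → q* = 3878.5714, p* = 169.5143.
At the floor p = 205.25, quantity demanded = (208.3 − 205.25)/0.01 = 305.
Sellers' marginal cost at q' = 305: 154 + 0.004·305 = 155.22.
Δq = 3878.5714 − 305 = 3573.5714; wedge = 205.25 − 155.22 = 50.03.
Welfare loss = ½ × 3573.5714 × 50.03 = $89392.89 thousand.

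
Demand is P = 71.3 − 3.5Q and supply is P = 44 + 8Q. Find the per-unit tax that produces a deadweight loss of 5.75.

Competitive equilibrium: 71.3 − 3.5Q = 44 + 8Q → Q* = 2.3739, P* = 62.9913.
A tax t gives ΔQ = t/11.5 and wedge t, so DWL = t²/23.
t²/23 = 5.75 → t² = 132.25 → t = 11.5.

11.5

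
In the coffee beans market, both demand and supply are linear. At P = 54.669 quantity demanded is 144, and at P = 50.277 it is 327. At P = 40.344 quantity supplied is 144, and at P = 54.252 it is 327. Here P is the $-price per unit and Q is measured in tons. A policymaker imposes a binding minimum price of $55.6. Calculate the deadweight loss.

$1656.96

Demand slope = (50.277 − 54.669)/(327 − 144) = −0.024, so P = 58.125 − 0.024Q.
Supply slope = (54.252 − 40.344)/(327 − 144) = 0.076, so P = 29.4 + 0.076Q.
Competitive equilibrium: 58.125 − 0.024Q = 29.4 + 0.076Q → Q* = 287.25, P* = 51.231.
At the floor P = 55.6, quantity demanded = (58.125 − 55.6)/0.024 = 105.2083.
Sellers' marginal cost at Q' = 105.2083: 29.4 + 0.076·105.2083 = 37.3958.
ΔQ = 287.25 − 105.2083 = 182.0417; wedge = 55.6 − 37.3958 = 18.2042.
Welfare loss = ½ × 182.0417 × 18.2042 = $1656.96.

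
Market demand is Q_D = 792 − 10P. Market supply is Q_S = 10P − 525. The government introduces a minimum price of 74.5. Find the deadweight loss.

In inverse form: demand P = 79.2 − 0.1Q, supply P = 52.5 + 0.1Q.
Competitive equilibrium: 79.2 − 0.1Q = 52.5 + 0.1Q → Q* = 133.5, P* = 65.85.
At the floor P = 74.5, quantity demanded = (79.2 − 74.5)/0.1 = 47.
Sellers' marginal cost at Q' = 47: 52.5 + 0.1·47 = 57.2.
ΔQ = 133.5 − 47 = 86.5; wedge = 74.5 − 57.2 = 17.3.
Deadweight loss = ½ × 86.5 × 17.3 = 748.225.

748.225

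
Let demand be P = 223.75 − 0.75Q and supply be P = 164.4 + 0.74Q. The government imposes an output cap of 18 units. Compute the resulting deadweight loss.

355.10

Competitive equilibrium: 223.75 − 0.75Q = 164.4 + 0.74Q → Q* = 39.8322, P* = 193.8758.
At Q = 18: demand price = 223.75 − 0.75·18 = 210.25; supply price = 164.4 + 0.74·18 = 177.72.
ΔQ = 39.8322 − 18 = 21.8322; wedge = 210.25 − 177.72 = 32.53.
Welfare loss = ½ × 21.8322 × 32.53 = 355.10.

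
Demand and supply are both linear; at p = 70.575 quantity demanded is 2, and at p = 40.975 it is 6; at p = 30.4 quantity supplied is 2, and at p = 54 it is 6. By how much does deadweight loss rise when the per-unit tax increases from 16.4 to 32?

28.38

Demand slope = (40.975 − 70.575)/(6 − 2) = −7.4, so p = 85.375 − 7.4q.
Supply slope = (54 − 30.4)/(6 − 2) = 5.9, so p = 18.6 + 5.9q.
Competitive equilibrium: 85.375 − 7.4q = 18.6 + 5.9q → q* = 5.0207, p* = 48.222.
For a per-unit tax t: Δq = t/13.3, so DWL = ½·t·(t/13.3) = t²/26.6.
At t = 16.4: DWL = 10.1113. At t = 32: DWL = 38.4962.
Increase = 38.4962 − 10.1113 = 28.38.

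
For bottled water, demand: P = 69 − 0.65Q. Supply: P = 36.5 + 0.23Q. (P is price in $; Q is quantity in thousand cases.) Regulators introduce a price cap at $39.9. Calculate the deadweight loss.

Competitive equilibrium: 69 − 0.65Q = 36.5 + 0.23Q → Q* = 36.9318, P* = 44.9943.
At the ceiling P = 39.9, quantity supplied = (39.9 − 36.5)/0.23 = 14.7826.
Willingness to pay at Q' = 14.7826: 69 − 0.65·14.7826 = 59.3913.
ΔQ = 36.9318 − 14.7826 = 22.1492; wedge = 59.3913 − 39.9 = 19.4913.
Deadweight loss = ½ × 22.1492 × 19.4913 = $215.86 thousand.

$215.86 thousand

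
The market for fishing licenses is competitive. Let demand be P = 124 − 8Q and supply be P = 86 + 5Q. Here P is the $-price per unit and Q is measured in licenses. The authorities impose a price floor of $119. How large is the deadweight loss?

$34.33

Competitive equilibrium: 124 − 8Q = 86 + 5Q → Q* = 2.9231, P* = 100.6154.
At the floor P = 119, quantity demanded = (124 − 119)/8 = 0.625.
Sellers' marginal cost at Q' = 0.625: 86 + 5·0.625 = 89.125.
ΔQ = 2.9231 − 0.625 = 2.2981; wedge = 119 − 89.125 = 29.875.
Welfare loss = ½ × 2.2981 × 29.875 = $34.33.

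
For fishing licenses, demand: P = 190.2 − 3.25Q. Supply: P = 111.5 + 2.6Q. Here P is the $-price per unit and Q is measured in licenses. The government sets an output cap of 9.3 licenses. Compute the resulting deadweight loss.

$50.45

Competitive equilibrium: 190.2 − 3.25Q = 111.5 + 2.6Q → Q* = 13.453, P* = 146.4778.
At Q = 9.3: demand price = 190.2 − 3.25·9.3 = 159.975; supply price = 111.5 + 2.6·9.3 = 135.68.
ΔQ = 13.453 − 9.3 = 4.153; wedge = 159.975 − 135.68 = 24.295.
Deadweight loss = ½ × 4.153 × 24.295 = $50.45.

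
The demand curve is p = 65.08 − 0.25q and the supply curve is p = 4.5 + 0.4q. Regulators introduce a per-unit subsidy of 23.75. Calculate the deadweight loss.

Competitive equilibrium: 65.08 − 0.25q = 4.5 + 0.4q → q* = 93.2, p* = 41.78.
The subsidy lowers effective supply by 23.75: p = 0.4q − 19.25.
New quantity: 65.08 − 0.25q = 0.4q − 19.25 → q' = 129.7385.
Overproduction Δq = 129.7385 − 93.2 = 36.5385; wedge = subsidy = 23.75.
Welfare loss = ½ × 36.5385 × 23.75 = 433.89.

433.89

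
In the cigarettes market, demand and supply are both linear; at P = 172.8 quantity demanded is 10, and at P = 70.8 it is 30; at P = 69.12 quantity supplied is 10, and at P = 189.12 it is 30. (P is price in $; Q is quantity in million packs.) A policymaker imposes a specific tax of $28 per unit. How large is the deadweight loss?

Demand slope = (70.8 − 172.8)/(30 − 10) = −5.1, so P = 223.8 − 5.1Q.
Supply slope = (189.12 − 69.12)/(30 − 10) = 6, so P = 9.12 + 6Q.
Competitive equilibrium: 223.8 − 5.1Q = 9.12 + 6Q → Q* = 19.3405, P* = 125.1632.
With the tax, the buyer price exceeds the seller price by 28: (223.8 − 5.1Q) − (9.12 + 6Q) = 28 → Q' = 16.818.
ΔQ = 19.3405 − 16.818 = 2.5225; the wedge equals the tax, 28.
The triangle = ½ × 2.5225 × 28 = $35.32 million.

$35.32 million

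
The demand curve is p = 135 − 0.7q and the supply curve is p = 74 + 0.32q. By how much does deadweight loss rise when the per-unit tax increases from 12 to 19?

106.37

Competitive equilibrium: 135 − 0.7q = 74 + 0.32q → q* = 59.8039, p* = 93.1373.
For a per-unit tax t: Δq = t/1.02, so DWL = ½·t·(t/1.02) = t²/2.04.
At t = 12: DWL = 70.588. At t = 19: DWL = 176.961.
Increase = 176.961 − 70.588 = 106.37.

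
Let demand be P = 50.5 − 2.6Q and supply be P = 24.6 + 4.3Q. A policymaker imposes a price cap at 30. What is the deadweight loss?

21.52

Competitive equilibrium: 50.5 − 2.6Q = 24.6 + 4.3Q → Q* = 3.7536, P* = 40.7406.
At the ceiling P = 30, quantity supplied = (30 − 24.6)/4.3 = 1.2558.
Willingness to pay at Q' = 1.2558: 50.5 − 2.6·1.2558 = 47.2349.
ΔQ = 3.7536 − 1.2558 = 2.4978; wedge = 47.2349 − 30 = 17.2349.
DWL = ½ × 2.4978 × 17.2349 = 21.52.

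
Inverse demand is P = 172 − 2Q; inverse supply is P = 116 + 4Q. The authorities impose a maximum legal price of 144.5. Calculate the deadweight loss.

Competitive equilibrium: 172 − 2Q = 116 + 4Q → Q* = 9.3333, P* = 153.3333.
At the ceiling P = 144.5, quantity supplied = (144.5 − 116)/4 = 7.125.
Willingness to pay at Q' = 7.125: 172 − 2·7.125 = 157.75.
ΔQ = 9.3333 − 7.125 = 2.2083; wedge = 157.75 − 144.5 = 13.25.
Welfare loss = ½ × 2.2083 × 13.25 = 14.63.

14.63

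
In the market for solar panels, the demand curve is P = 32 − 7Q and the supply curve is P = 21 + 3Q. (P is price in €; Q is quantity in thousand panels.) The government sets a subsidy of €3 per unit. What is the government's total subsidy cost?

€4.20 thousand

Competitive equilibrium: 32 − 7Q = 21 + 3Q → Q* = 1.1, P* = 24.3.
The subsidy lowers effective supply by 3: P = 18 + 3Q.
New quantity: 32 − 7Q = 18 + 3Q → Q' = 1.4.
Total subsidy cost = 3 × 1.4 = €4.20 thousand.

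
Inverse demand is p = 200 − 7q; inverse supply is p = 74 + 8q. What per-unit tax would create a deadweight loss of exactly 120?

Competitive equilibrium: 200 − 7q = 74 + 8q → q* = 8.4, p* = 141.2.
A tax t gives Δq = t/15 and wedge t, so DWL = t²/30.
t²/30 = 120 → t² = 3600 → t = 60.

60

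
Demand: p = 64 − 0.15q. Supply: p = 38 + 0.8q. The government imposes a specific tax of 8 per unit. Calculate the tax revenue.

151.58

Competitive equilibrium: 64 − 0.15q = 38 + 0.8q → q* = 27.3684, p* = 59.8947.
With the tax, the buyer price exceeds the seller price by 8: (64 − 0.15q) − (38 + 0.8q) = 8 → q' = 18.9474.
Tax revenue = 8 × 18.9474 = 151.58.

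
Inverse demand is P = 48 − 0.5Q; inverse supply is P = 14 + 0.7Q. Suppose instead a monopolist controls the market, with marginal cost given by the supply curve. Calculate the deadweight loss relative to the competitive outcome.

Competitive equilibrium: 48 − 0.5Q = 14 + 0.7Q → Q* = 28.3333, P* = 33.8333.
Marginal revenue: MR = 48 − Q. Set MR = MC: 48 − Q = 14 + 0.7Q → Q_m = 20.
Price P_m = 48 − 0.5·20 = 38; MC(Q_m) = 14 + 0.7·20 = 28.
Competitive Q* = 28.3333, so ΔQ = 8.3333; wedge = 38 − 28 = 10.
Deadweight loss = ½ × 8.3333 × 10 = 41.67.

41.67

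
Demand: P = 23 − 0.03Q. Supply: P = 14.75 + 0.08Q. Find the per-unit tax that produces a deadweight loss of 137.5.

Competitive equilibrium: 23 − 0.03Q = 14.75 + 0.08Q → Q* = 75, P* = 20.75.
A tax t gives ΔQ = t/0.11 and wedge t, so DWL = t²/0.22.
t²/0.22 = 137.5 → t² = 30.25 → t = 5.5.

5.5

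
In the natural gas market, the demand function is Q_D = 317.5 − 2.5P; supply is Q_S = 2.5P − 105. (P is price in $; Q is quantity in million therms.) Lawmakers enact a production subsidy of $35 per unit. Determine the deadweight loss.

$765.625 million

In inverse form: demand P = 127 − 0.4Q, supply P = 42 + 0.4Q.
Competitive equilibrium: 127 − 0.4Q = 42 + 0.4Q → Q* = 106.25, P* = 84.5.
The subsidy lowers effective supply by 35: P = 7 + 0.4Q.
New quantity: 127 − 0.4Q = 7 + 0.4Q → Q' = 150.
Overproduction ΔQ = 150 − 106.25 = 43.75; wedge = subsidy = 35.
Welfare loss = ½ × 43.75 × 35 = $765.625 million.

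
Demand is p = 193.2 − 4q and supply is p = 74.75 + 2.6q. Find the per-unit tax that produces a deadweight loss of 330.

Competitive equilibrium: 193.2 − 4q = 74.75 + 2.6q → q* = 17.947, p* = 121.4121.
A tax t gives Δq = t/6.6 and wedge t, so DWL = t²/13.2.
t²/13.2 = 330 → t² = 4356 → t = 66.

66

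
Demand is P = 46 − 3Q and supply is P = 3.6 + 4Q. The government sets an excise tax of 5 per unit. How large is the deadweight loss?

1.79

Competitive equilibrium: 46 − 3Q = 3.6 + 4Q → Q* = 6.0571, P* = 27.8286.
With the tax, the buyer price exceeds the seller price by 5: (46 − 3Q) − (3.6 + 4Q) = 5 → Q' = 5.3429.
ΔQ = 6.0571 − 5.3429 = 0.7142; the wedge equals the tax, 5.
The triangle = ½ × 0.7142 × 5 = 1.79.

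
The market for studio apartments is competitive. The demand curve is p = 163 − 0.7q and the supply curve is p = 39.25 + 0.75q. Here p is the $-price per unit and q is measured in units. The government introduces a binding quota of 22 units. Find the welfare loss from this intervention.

$2909.11

Competitive equilibrium: 163 − 0.7q = 39.25 + 0.75q → q* = 85.3448, p* = 103.2586.
At q = 22: demand price = 163 − 0.7·22 = 147.6; supply price = 39.25 + 0.75·22 = 55.75.
Δq = 85.3448 − 22 = 63.3448; wedge = 147.6 − 55.75 = 91.85.
Welfare loss = ½ × 63.3448 × 91.85 = $2909.11.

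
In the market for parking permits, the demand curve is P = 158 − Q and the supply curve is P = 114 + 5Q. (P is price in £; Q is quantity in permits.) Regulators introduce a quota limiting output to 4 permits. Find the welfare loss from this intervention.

Competitive equilibrium: 158 − Q = 114 + 5Q → Q* = 7.3333, P* = 150.6667.
At Q = 4: demand price = 158 − 1·4 = 154; supply price = 114 + 5·4 = 134.
ΔQ = 7.3333 − 4 = 3.3333; wedge = 154 − 134 = 20.
Deadweight loss = ½ × 3.3333 × 20 = £33.33.

£33.33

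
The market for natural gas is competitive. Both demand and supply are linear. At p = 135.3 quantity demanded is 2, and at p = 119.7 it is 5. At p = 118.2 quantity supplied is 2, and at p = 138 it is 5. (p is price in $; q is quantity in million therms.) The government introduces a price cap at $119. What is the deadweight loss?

Demand slope = (119.7 − 135.3)/(5 − 2) = −5.2, so p = 145.7 − 5.2q.
Supply slope = (138 − 118.2)/(5 − 2) = 6.6, so p = 105 + 6.6q.
Competitive equilibrium: 145.7 − 5.2q = 105 + 6.6q → q* = 3.4492, p* = 127.7644.
At the ceiling p = 119, quantity supplied = (119 − 105)/6.6 = 2.1212.
Willingness to pay at q' = 2.1212: 145.7 − 5.2·2.1212 = 134.6698.
Δq = 3.4492 − 2.1212 = 1.328; wedge = 134.6698 − 119 = 15.6698.
The triangle = ½ × 1.328 × 15.6698 = $10.40 million.

$10.40 million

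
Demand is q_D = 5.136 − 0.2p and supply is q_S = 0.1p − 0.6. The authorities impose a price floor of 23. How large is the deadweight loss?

4.52

In inverse form: demand p = 25.68 − 5q, supply p = 6 + 10q.
Competitive equilibrium: 25.68 − 5q = 6 + 10q → q* = 1.312, p* = 19.12.
At the floor p = 23, quantity demanded = (25.68 − 23)/5 = 0.536.
Sellers' marginal cost at q' = 0.536: 6 + 10·0.536 = 11.36.
Δq = 1.312 − 0.536 = 0.776; wedge = 23 − 11.36 = 11.64.
DWL = ½ × 0.776 × 11.64 = 4.52.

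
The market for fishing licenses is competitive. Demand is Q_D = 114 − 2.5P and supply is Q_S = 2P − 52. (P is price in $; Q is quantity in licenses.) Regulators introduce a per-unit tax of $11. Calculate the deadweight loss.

$67.22

In inverse form: demand P = 45.6 − 0.4Q, supply P = 26 + 0.5Q.
Competitive equilibrium: 45.6 − 0.4Q = 26 + 0.5Q → Q* = 21.7778, P* = 36.8889.
With the tax, the buyer price exceeds the seller price by 11: (45.6 − 0.4Q) − (26 + 0.5Q) = 11 → Q' = 9.5556.
ΔQ = 21.7778 − 9.5556 = 12.2222; the wedge equals the tax, 11.
Welfare loss = ½ × 12.2222 × 11 = $67.22.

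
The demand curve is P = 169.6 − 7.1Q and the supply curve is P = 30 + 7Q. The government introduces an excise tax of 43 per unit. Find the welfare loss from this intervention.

Competitive equilibrium: 169.6 − 7.1Q = 30 + 7Q → Q* = 9.9007, P* = 99.305.
With the tax, the buyer price exceeds the seller price by 43: (169.6 − 7.1Q) − (30 + 7Q) = 43 → Q' = 6.8511.
ΔQ = 9.9007 − 6.8511 = 3.0496; the wedge equals the tax, 43.
Welfare loss = ½ × 3.0496 × 43 = 65.57.

65.57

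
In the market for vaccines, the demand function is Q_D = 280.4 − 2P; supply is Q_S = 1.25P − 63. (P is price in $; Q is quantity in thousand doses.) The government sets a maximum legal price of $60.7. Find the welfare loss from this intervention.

In inverse form: demand P = 140.2 − 0.5Q, supply P = 50.4 + 0.8Q.
Competitive equilibrium: 140.2 − 0.5Q = 50.4 + 0.8Q → Q* = 69.0769, P* = 105.6615.
At the ceiling P = 60.7, quantity supplied = (60.7 − 50.4)/0.8 = 12.875.
Willingness to pay at Q' = 12.875: 140.2 − 0.5·12.875 = 133.7625.
ΔQ = 69.0769 − 12.875 = 56.2019; wedge = 133.7625 − 60.7 = 73.0625.
The triangle = ½ × 56.2019 × 73.0625 = $2053.13 thousand.

$2053.13 thousand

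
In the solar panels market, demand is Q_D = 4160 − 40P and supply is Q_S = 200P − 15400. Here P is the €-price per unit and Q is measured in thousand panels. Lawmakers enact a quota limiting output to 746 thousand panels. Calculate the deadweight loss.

In inverse form: demand P = 104 − 0.025Q, supply P = 77 + 0.005Q.
Competitive equilibrium: 104 − 0.025Q = 77 + 0.005Q → Q* = 900, P* = 81.5.
At Q = 746: demand price = 104 − 0.025·746 = 85.35; supply price = 77 + 0.005·746 = 80.73.
ΔQ = 900 − 746 = 154; wedge = 85.35 − 80.73 = 4.62.
DWL = ½ × 154 × 4.62 = €355.74 thousand.

€355.74 thousand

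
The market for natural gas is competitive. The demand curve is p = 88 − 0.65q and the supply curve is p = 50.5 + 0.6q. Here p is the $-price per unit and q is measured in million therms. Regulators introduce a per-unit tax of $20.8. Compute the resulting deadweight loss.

Competitive equilibrium: 88 − 0.65q = 50.5 + 0.6q → q* = 30, p* = 68.5.
With the tax, the buyer price exceeds the seller price by 20.8: (88 − 0.65q) − (50.5 + 0.6q) = 20.8 → q' = 13.36.
Δq = 30 − 13.36 = 16.64; the wedge equals the tax, 20.8.
Welfare loss = ½ × 16.64 × 20.8 = $173.056 million.

$173.056 million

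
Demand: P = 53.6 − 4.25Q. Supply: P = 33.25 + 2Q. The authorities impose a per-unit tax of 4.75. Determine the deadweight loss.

1.805

Competitive equilibrium: 53.6 − 4.25Q = 33.25 + 2Q → Q* = 3.256, P* = 39.762.
With the tax, the buyer price exceeds the seller price by 4.75: (53.6 − 4.25Q) − (33.25 + 2Q) = 4.75 → Q' = 2.496.
ΔQ = 3.256 − 2.496 = 0.76; the wedge equals the tax, 4.75.
DWL = ½ × 0.76 × 4.75 = 1.805.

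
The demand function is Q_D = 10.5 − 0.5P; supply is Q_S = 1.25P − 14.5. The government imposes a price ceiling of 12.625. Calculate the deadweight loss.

In inverse form: demand P = 21 − 2Q, supply P = 11.6 + 0.8Q.
Competitive equilibrium: 21 − 2Q = 11.6 + 0.8Q → Q* = 3.3571, P* = 14.2857.
At the ceiling P = 12.625, quantity supplied = (12.625 − 11.6)/0.8 = 1.2813.
Willingness to pay at Q' = 1.2813: 21 − 2·1.2813 = 18.4374.
ΔQ = 3.3571 − 1.2813 = 2.0758; wedge = 18.4374 − 12.625 = 5.8124.
Deadweight loss = ½ × 2.0758 × 5.8124 = 6.03.

6.03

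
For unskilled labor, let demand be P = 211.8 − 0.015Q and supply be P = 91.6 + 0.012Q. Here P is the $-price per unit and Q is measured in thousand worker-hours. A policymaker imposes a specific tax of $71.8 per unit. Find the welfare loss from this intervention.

$95467.41 thousand

Competitive equilibrium: 211.8 − 0.015Q = 91.6 + 0.012Q → Q* = 4451.8519, P* = 145.0222.
With the tax, the buyer price exceeds the seller price by 71.8: (211.8 − 0.015Q) − (91.6 + 0.012Q) = 71.8 → Q' = 1792.5926.
ΔQ = 4451.8519 − 1792.5926 = 2659.2593; the wedge equals the tax, 71.8.
DWL = ½ × 2659.2593 × 71.8 = $95467.41 thousand.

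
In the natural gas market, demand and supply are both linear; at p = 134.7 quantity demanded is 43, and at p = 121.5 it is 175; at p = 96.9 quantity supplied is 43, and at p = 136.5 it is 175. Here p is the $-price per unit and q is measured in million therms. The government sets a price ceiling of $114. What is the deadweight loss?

Demand slope = (121.5 − 134.7)/(175 − 43) = −0.1, so p = 139 − 0.1q.
Supply slope = (136.5 − 96.9)/(175 − 43) = 0.3, so p = 84 + 0.3q.
Competitive equilibrium: 139 − 0.1q = 84 + 0.3q → q* = 137.5, p* = 125.25.
At the ceiling p = 114, quantity supplied = (114 − 84)/0.3 = 100.
Willingness to pay at q' = 100: 139 − 0.1·100 = 129.
Δq = 137.5 − 100 = 37.5; wedge = 129 − 114 = 15.
Welfare loss = ½ × 37.5 × 15 = $281.25 million.

$281.25 million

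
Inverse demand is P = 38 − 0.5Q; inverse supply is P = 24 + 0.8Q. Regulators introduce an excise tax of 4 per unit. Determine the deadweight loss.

Competitive equilibrium: 38 − 0.5Q = 24 + 0.8Q → Q* = 10.7692, P* = 32.6154.
With the tax, the buyer price exceeds the seller price by 4: (38 − 0.5Q) − (24 + 0.8Q) = 4 → Q' = 7.6923.
ΔQ = 10.7692 − 7.6923 = 3.0769; the wedge equals the tax, 4.
The triangle = ½ × 3.0769 × 4 = 6.15.

6.15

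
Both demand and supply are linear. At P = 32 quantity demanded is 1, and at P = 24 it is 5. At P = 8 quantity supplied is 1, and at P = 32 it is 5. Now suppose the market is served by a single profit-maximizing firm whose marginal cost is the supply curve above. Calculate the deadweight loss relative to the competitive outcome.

2.56

Demand slope = (24 − 32)/(5 − 1) = −2, so P = 34 − 2Q.
Supply slope = (32 − 8)/(5 − 1) = 6, so P = 2 + 6Q.
Competitive equilibrium: 34 − 2Q = 2 + 6Q → Q* = 4, P* = 26.
Marginal revenue: MR = 34 − 4Q. Set MR = MC: 34 − 4Q = 2 + 6Q → Q_m = 3.2.
Price P_m = 34 − 2·3.2 = 27.6; MC(Q_m) = 2 + 6·3.2 = 21.2.
Competitive Q* = 4, so ΔQ = 0.8; wedge = 27.6 − 21.2 = 6.4.
DWL = ½ × 0.8 × 6.4 = 2.56.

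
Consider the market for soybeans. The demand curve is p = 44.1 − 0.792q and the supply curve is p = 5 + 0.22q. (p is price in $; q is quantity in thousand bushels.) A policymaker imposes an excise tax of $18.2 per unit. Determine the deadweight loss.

Competitive equilibrium: 44.1 − 0.792q = 5 + 0.22q → q* = 38.6364, p* = 13.5.
With the tax, the buyer price exceeds the seller price by 18.2: (44.1 − 0.792q) − (5 + 0.22q) = 18.2 → q' = 20.6522.
Δq = 38.6364 − 20.6522 = 17.9842; the wedge equals the tax, 18.2.
DWL = ½ × 17.9842 × 18.2 = $163.66 thousand.

$163.66 thousand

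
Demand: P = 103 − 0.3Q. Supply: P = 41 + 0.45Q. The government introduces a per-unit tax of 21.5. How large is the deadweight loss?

308.17

Competitive equilibrium: 103 − 0.3Q = 41 + 0.45Q → Q* = 82.6667, P* = 78.2.
With the tax, the buyer price exceeds the seller price by 21.5: (103 − 0.3Q) − (41 + 0.45Q) = 21.5 → Q' = 54.
ΔQ = 82.6667 − 54 = 28.6667; the wedge equals the tax, 21.5.
DWL = ½ × 28.6667 × 21.5 = 308.17.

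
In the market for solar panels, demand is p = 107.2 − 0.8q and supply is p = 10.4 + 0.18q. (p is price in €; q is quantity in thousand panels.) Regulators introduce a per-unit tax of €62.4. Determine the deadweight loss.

Competitive equilibrium: 107.2 − 0.8q = 10.4 + 0.18q → q* = 98.7755, p* = 28.1796.
With the tax, the buyer price exceeds the seller price by 62.4: (107.2 − 0.8q) − (10.4 + 0.18q) = 62.4 → q' = 35.102.
Δq = 98.7755 − 35.102 = 63.6735; the wedge equals the tax, 62.4.
Deadweight loss = ½ × 63.6735 × 62.4 = €1986.61 thousand.

€1986.61 thousand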